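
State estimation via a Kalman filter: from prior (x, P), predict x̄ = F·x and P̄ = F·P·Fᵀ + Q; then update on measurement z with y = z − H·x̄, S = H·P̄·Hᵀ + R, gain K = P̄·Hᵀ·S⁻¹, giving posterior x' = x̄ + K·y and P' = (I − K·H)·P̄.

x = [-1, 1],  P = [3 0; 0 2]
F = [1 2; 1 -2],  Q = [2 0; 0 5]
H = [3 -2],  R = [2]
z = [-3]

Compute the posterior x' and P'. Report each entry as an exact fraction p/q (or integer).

x̄ = F·x = [1, -3]
P̄ = F·P·Fᵀ + Q = [13 -5; -5 16]
y = z − H·x̄ = [-12]
S = H·P̄·Hᵀ + R = [243]
K = P̄·Hᵀ·S⁻¹ = [49/243; -47/243]
x' = x̄ + K·y = [-115/81, -55/81]
P' = (I − K·H)·P̄ = [758/243 1088/243; 1088/243 1679/243]

x' = [-115/81, -55/81]
P' = [758/243 1088/243; 1088/243 1679/243]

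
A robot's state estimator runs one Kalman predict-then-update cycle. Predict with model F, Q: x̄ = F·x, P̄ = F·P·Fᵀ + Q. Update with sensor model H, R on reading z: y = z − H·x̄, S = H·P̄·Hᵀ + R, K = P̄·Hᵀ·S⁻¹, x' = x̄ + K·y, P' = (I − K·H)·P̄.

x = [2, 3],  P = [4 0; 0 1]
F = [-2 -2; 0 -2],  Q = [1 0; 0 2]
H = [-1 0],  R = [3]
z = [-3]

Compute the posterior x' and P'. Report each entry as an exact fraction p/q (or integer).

x̄ = F·x = [-10, -6]
P̄ = F·P·Fᵀ + Q = [21 4; 4 6]
y = z − H·x̄ = [-13]
S = H·P̄·Hᵀ + R = [24]
K = P̄·Hᵀ·S⁻¹ = [-7/8; -1/6]
x' = x̄ + K·y = [11/8, -23/6]
P' = (I − K·H)·P̄ = [21/8 1/2; 1/2 16/3]

x' = [11/8, -23/6]
P' = [21/8 1/2; 1/2 16/3]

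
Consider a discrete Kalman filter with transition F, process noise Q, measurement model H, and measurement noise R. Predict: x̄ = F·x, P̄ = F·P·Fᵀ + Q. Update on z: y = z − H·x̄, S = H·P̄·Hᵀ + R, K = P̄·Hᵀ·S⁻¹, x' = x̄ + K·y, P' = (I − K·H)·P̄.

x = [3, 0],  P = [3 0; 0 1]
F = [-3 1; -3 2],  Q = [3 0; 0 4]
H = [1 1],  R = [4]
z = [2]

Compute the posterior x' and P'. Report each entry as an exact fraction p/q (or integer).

x̄ = F·x = [-9, -9]
P̄ = F·P·Fᵀ + Q = [31 29; 29 35]
y = z − H·x̄ = [20]
S = H·P̄·Hᵀ + R = [128]
K = P̄·Hᵀ·S⁻¹ = [15/32; 1/2]
x' = x̄ + K·y = [3/8, 1]
P' = (I − K·H)·P̄ = [23/8 -1; -1 3]

x' = [3/8, 1]
P' = [23/8 -1; -1 3]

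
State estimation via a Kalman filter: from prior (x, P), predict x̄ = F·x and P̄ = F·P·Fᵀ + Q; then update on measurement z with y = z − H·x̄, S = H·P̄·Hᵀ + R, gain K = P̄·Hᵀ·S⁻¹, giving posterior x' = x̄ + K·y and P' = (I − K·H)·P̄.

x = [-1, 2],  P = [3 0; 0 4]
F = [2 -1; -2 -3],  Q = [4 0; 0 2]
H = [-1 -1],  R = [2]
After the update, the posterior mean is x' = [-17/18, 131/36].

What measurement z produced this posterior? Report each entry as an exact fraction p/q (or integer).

z = [-3]

x̄ = F·x = [-4, -4]
P̄ = F·P·Fᵀ + Q = [20 0; 0 50]
S = H·P̄·Hᵀ + R = [72]
K = P̄·Hᵀ·S⁻¹ = [-5/18; -25/36]
x' − x̄ = [55/18, 275/36] = K·y
y = (KᵀK)⁻¹·Kᵀ·(x' − x̄) = [-11]
z = y + H·x̄ = [-11] + [8] = [-3]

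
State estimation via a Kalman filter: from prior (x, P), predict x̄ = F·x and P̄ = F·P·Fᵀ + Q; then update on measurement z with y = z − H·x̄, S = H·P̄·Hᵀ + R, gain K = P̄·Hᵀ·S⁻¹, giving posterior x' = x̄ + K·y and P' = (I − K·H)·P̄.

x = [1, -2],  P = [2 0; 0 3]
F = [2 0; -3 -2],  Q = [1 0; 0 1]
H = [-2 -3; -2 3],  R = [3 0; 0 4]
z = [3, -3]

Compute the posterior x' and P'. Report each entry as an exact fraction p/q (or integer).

x' = [1730/7171, -6943/7171]
P' = [2871/7171 -318/7171; -318/7171 1384/7171]

x̄ = F·x = [2, 1]
P̄ = F·P·Fᵀ + Q = [9 -12; -12 31]
y = z − H·x̄ = [10, -2]
S = H·P̄·Hᵀ + R = [174 -243; -243 463]
K = P̄·Hᵀ·S⁻¹ = [-1596/7171 -1674/7171; -1172/7171 1197/7171]
x' = x̄ + K·y = [1730/7171, -6943/7171]
P' = (I − K·H)·P̄ = [2871/7171 -318/7171; -318/7171 1384/7171]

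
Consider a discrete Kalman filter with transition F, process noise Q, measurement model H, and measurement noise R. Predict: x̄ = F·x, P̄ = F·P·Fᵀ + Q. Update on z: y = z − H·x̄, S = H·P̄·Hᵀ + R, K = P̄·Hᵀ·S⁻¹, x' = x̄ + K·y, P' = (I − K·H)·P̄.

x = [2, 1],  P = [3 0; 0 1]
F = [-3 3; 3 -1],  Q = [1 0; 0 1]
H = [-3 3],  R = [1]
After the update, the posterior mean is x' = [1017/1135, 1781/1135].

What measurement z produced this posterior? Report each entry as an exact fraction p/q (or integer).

x̄ = F·x = [-3, 5]
P̄ = F·P·Fᵀ + Q = [37 -30; -30 29]
S = H·P̄·Hᵀ + R = [1135]
K = P̄·Hᵀ·S⁻¹ = [-201/1135; 177/1135]
x' − x̄ = [4422/1135, -3894/1135] = K·y
y = (KᵀK)⁻¹·Kᵀ·(x' − x̄) = [-22]
z = y + H·x̄ = [-22] + [24] = [2]

z = [2]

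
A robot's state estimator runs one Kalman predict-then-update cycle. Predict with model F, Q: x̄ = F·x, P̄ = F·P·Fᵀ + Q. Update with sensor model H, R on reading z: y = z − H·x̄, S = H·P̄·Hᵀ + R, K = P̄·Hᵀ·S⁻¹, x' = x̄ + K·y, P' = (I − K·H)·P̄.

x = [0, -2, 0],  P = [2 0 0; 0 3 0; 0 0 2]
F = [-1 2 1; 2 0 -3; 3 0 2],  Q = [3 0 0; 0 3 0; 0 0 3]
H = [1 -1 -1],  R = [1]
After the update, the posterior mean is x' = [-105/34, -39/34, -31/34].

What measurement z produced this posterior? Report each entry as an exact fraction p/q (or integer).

x̄ = F·x = [-4, 0, 0]
P̄ = F·P·Fᵀ + Q = [19 -10 -2; -10 29 0; -2 0 29]
S = H·P̄·Hᵀ + R = [102]
K = P̄·Hᵀ·S⁻¹ = [31/102; -13/34; -31/102]
x' − x̄ = [31/34, -39/34, -31/34] = K·y
y = (KᵀK)⁻¹·Kᵀ·(x' − x̄) = [3]
z = y + H·x̄ = [3] + [-4] = [-1]

z = [-1]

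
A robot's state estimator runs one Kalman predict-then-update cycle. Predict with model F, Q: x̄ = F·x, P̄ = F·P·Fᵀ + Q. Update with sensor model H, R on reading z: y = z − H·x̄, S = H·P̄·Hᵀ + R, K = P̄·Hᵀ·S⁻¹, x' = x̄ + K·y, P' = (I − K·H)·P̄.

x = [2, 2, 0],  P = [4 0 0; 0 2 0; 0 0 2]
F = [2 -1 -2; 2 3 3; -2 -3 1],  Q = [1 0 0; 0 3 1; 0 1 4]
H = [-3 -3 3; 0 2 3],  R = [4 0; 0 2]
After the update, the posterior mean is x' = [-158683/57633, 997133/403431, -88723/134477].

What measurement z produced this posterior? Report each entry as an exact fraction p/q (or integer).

z = [-1, 3]

x̄ = F·x = [2, 10, -10]
P̄ = F·P·Fᵀ + Q = [27 -2 -14; -2 55 -27; -14 -27 40]
S = H·P̄·Hᵀ + R = [1804 249; 249 258]
K = P̄·Hᵀ·S⁻¹ = [-892/19211 -7693/57633; -23047/134477 112076/403431; 15420/134477 19519/134477]
x' − x̄ = [-273949/57633, -3037177/403431, 1256047/134477] = K·y
y = (KᵀK)⁻¹·Kᵀ·(x' − x̄) = [65, 13]
z = y + H·x̄ = [65, 13] + [-66, -10] = [-1, 3]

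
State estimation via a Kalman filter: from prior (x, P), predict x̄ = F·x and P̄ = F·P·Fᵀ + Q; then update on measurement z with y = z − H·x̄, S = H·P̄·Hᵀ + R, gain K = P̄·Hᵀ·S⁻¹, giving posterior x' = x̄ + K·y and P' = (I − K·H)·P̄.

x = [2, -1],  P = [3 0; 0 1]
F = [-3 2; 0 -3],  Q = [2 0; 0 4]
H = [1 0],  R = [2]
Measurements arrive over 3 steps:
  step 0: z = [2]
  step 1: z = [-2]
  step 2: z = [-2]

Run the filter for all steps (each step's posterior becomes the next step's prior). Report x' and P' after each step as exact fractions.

step 0: x̄ = F·x = [-8, 3]
step 0: P̄ = F·P·Fᵀ + Q = [33 -6; -6 13]
step 0: y = z − H·x̄ = [10]
step 0: S = H·P̄·Hᵀ + R = [35]
step 0: K = P̄·Hᵀ·S⁻¹ = [33/35; -6/35]
step 0: x' = x̄ + K·y = [10/7, 9/7]
step 0: P' = (I − K·H)·P̄ = [66/35 -12/35; -12/35 419/35]
step 1: x̄ = F·x = [-12/7, -27/7]
step 1: P̄ = F·P·Fᵀ + Q = [2484/35 -2622/35; -2622/35 3911/35]
step 1: y = z − H·x̄ = [-2/7]
step 1: S = H·P̄·Hᵀ + R = [2554/35]
step 1: K = P̄·Hᵀ·S⁻¹ = [1242/1277; -1311/1277]
step 1: x' = x̄ + K·y = [-2544/1277, -4551/1277]
step 1: P' = (I − K·H)·P̄ = [2484/1277 -2622/1277; -2622/1277 44483/1277]
step 2: x̄ = F·x = [-1470/1277, 13653/1277]
step 2: P̄ = F·P·Fᵀ + Q = [234306/1277 -290496/1277; -290496/1277 405455/1277]
step 2: y = z − H·x̄ = [-1084/1277]
step 2: S = H·P̄·Hᵀ + R = [236860/1277]
step 2: K = P̄·Hᵀ·S⁻¹ = [117153/118430; -72624/59215]
step 2: x' = x̄ + K·y = [-117888/59215, 694743/59215]
step 2: P' = (I − K·H)·P̄ = [117153/59215 -145248/59215; -145248/59215 2280373/59215]

step 0: x' = [10/7, 9/7], P' = [66/35 -12/35; -12/35 419/35]
step 1: x' = [-2544/1277, -4551/1277], P' = [2484/1277 -2622/1277; -2622/1277 44483/1277]
step 2: x' = [-117888/59215, 694743/59215], P' = [117153/59215 -145248/59215; -145248/59215 2280373/59215]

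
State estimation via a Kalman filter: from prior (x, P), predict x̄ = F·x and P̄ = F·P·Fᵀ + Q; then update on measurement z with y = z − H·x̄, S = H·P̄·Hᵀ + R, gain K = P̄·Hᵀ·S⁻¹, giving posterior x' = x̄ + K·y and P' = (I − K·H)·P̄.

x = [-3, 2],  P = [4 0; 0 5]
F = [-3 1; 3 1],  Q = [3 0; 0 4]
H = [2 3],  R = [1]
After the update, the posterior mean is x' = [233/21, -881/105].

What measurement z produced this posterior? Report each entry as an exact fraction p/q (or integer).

z = [-3]

x̄ = F·x = [11, -7]
P̄ = F·P·Fᵀ + Q = [44 -31; -31 45]
S = H·P̄·Hᵀ + R = [210]
K = P̄·Hᵀ·S⁻¹ = [-1/42; 73/210]
x' − x̄ = [2/21, -146/105] = K·y
y = (KᵀK)⁻¹·Kᵀ·(x' − x̄) = [-4]
z = y + H·x̄ = [-4] + [1] = [-3]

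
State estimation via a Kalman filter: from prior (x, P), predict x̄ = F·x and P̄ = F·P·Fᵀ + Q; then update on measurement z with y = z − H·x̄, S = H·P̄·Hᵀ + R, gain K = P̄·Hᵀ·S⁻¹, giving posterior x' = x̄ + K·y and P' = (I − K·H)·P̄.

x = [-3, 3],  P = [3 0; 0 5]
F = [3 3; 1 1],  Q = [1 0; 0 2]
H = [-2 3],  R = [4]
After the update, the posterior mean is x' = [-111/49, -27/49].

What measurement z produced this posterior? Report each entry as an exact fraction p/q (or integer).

x̄ = F·x = [0, 0]
P̄ = F·P·Fᵀ + Q = [73 24; 24 10]
S = H·P̄·Hᵀ + R = [98]
K = P̄·Hᵀ·S⁻¹ = [-37/49; -9/49]
x' − x̄ = [-111/49, -27/49] = K·y
y = (KᵀK)⁻¹·Kᵀ·(x' − x̄) = [3]
z = y + H·x̄ = [3] + [0] = [3]

z = [3]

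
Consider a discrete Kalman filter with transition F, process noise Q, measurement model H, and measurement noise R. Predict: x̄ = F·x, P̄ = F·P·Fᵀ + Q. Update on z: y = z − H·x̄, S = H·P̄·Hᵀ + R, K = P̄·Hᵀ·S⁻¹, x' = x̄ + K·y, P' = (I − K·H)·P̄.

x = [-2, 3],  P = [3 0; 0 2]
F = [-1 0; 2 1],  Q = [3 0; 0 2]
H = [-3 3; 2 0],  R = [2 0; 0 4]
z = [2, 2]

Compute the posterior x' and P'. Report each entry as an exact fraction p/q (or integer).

x̄ = F·x = [2, -1]
P̄ = F·P·Fᵀ + Q = [6 -6; -6 16]
y = z − H·x̄ = [11, -2]
S = H·P̄·Hᵀ + R = [308 -72; -72 28]
K = P̄·Hᵀ·S⁻¹ = [-9/215 69/215; 123/430 66/215]
x' = x̄ + K·y = [193/215, 659/430]
P' = (I − K·H)·P̄ = [138/215 132/215; 132/215 173/215]

x' = [193/215, 659/430]
P' = [138/215 132/215; 132/215 173/215]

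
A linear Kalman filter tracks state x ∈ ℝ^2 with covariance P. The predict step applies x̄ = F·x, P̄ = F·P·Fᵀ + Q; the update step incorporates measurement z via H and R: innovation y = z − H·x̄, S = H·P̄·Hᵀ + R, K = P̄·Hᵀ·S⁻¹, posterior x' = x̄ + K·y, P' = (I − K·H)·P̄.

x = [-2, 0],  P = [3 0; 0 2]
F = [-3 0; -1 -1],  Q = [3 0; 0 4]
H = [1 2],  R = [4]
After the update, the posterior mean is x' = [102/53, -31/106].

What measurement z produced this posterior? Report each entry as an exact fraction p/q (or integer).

x̄ = F·x = [6, 2]
P̄ = F·P·Fᵀ + Q = [30 9; 9 9]
S = H·P̄·Hᵀ + R = [106]
K = P̄·Hᵀ·S⁻¹ = [24/53; 27/106]
x' − x̄ = [-216/53, -243/106] = K·y
y = (KᵀK)⁻¹·Kᵀ·(x' − x̄) = [-9]
z = y + H·x̄ = [-9] + [10] = [1]

z = [1]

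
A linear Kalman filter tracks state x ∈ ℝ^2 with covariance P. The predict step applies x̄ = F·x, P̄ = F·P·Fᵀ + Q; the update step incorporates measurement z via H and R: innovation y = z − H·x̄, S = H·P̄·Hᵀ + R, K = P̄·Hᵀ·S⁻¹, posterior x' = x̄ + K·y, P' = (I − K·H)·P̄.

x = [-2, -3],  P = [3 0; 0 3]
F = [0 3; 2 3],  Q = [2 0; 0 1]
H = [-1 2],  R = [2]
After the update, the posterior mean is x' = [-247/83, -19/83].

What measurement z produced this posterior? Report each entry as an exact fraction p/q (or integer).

x̄ = F·x = [-9, -13]
P̄ = F·P·Fᵀ + Q = [29 27; 27 40]
S = H·P̄·Hᵀ + R = [83]
K = P̄·Hᵀ·S⁻¹ = [25/83; 53/83]
x' − x̄ = [500/83, 1060/83] = K·y
y = (KᵀK)⁻¹·Kᵀ·(x' − x̄) = [20]
z = y + H·x̄ = [20] + [-17] = [3]

z = [3]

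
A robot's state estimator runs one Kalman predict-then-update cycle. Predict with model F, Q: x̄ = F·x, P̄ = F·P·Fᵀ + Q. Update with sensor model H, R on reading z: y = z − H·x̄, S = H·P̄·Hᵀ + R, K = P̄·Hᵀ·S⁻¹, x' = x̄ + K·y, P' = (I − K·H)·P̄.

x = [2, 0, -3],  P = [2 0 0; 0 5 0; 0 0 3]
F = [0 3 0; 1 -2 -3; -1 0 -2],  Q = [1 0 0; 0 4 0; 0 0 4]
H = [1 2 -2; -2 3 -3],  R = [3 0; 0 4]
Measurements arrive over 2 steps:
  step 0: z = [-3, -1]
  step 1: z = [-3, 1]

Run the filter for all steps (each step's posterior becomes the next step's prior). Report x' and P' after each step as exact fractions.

step 0: x' = [-30842/46831, 189419/46831, 226996/46831], P' = [38994/46831 5080/46831 -3500/46831; 5080/46831 844350/46831 831674/46831; -3500/46831 831674/46831 833770/46831]
step 1: x' = [-2117086591/1404458663, -1180860629/1404458663, -195176458/1404458663], P' = [2239106065/2808917326 -885503027/1404458663 -1117937866/1404458663; -885503027/1404458663 7457274892/1404458663 7367926962/1404458663; -1117937866/1404458663 7367926962/1404458663 7710747406/1404458663]

step 0: x̄ = F·x = [0, 11, 4]
step 0: P̄ = F·P·Fᵀ + Q = [46 -30 0; -30 53 16; 0 16 18]
step 0: y = z − H·x̄ = [-17, -22]
step 0: S = H·P̄·Hᵀ + R = [85 172; 172 899]
step 0: K = P̄·Hᵀ·S⁻¹ = [18718/46831 -13062/46831; 10144/46831 6967/46831; -2564/46831 178/46831]
step 0: x' = x̄ + K·y = [-30842/46831, 189419/46831, 226996/46831]
step 0: P' = (I − K·H)·P̄ = [38994/46831 5080/46831 -3500/46831; 5080/46831 844350/46831 831674/46831; -3500/46831 831674/46831 833770/46831]
step 1: x̄ = F·x = [568257/46831, -1090668/46831, -423150/46831]
step 1: P̄ = F·P·Fᵀ + Q = [7645981/46831 -12535926/46831 -5005284/46831; -12535926/46831 21088416/46831 8296982/46831; -5005284/46831 8296982/46831 3547398/46831]
step 1: y = z − H·x̄ = [626286/46831, 3185899/46831]
step 1: S = H·P̄·Hᵀ + R = [9831306/46831 40489780/46831; 40489780/46831 193515602/46831]
step 1: K = P̄·Hᵀ·S⁻¹ = [1056281807/2808917326 -385450387/1404458663; -235602389/1404458663 509762461/1404458663; -601192918/1404458663 301853600/1404458663]
step 1: x' = x̄ + K·y = [-2117086591/1404458663, -1180860629/1404458663, -195176458/1404458663]
step 1: P' = (I − K·H)·P̄ = [2239106065/2808917326 -885503027/1404458663 -1117937866/1404458663; -885503027/1404458663 7457274892/1404458663 7367926962/1404458663; -1117937866/1404458663 7367926962/1404458663 7710747406/1404458663]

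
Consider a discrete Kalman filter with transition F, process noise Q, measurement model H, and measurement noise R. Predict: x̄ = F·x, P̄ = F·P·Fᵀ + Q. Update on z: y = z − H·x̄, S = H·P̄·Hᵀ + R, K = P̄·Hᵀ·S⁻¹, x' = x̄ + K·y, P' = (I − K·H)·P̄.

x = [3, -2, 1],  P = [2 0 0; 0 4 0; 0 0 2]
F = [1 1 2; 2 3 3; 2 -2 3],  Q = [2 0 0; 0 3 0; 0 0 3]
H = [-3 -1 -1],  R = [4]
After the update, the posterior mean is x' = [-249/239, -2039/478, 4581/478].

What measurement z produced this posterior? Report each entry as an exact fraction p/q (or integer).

z = [-2]

x̄ = F·x = [3, 3, 13]
P̄ = F·P·Fᵀ + Q = [16 28 8; 28 65 2; 8 2 45]
S = H·P̄·Hᵀ + R = [478]
K = P̄·Hᵀ·S⁻¹ = [-42/239; -151/478; -71/478]
x' − x̄ = [-966/239, -3473/478, -1633/478] = K·y
y = (KᵀK)⁻¹·Kᵀ·(x' − x̄) = [23]
z = y + H·x̄ = [23] + [-25] = [-2]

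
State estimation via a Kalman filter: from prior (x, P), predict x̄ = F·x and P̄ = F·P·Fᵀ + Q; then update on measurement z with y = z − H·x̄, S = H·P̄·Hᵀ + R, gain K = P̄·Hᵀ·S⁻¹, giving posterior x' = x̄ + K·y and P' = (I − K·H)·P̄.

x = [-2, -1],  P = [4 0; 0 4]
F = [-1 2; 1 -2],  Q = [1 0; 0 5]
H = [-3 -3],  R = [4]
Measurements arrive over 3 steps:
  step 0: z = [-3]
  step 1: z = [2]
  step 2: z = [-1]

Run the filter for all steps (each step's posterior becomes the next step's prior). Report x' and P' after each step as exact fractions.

step 0: x̄ = F·x = [0, 0]
step 0: P̄ = F·P·Fᵀ + Q = [21 -20; -20 25]
step 0: y = z − H·x̄ = [-3]
step 0: S = H·P̄·Hᵀ + R = [58]
step 0: K = P̄·Hᵀ·S⁻¹ = [-3/58; -15/58]
step 0: x' = x̄ + K·y = [9/58, 45/58]
step 0: P' = (I − K·H)·P̄ = [1209/58 -1205/58; -1205/58 1225/58]
step 1: x̄ = F·x = [81/58, -81/58]
step 1: P̄ = F·P·Fᵀ + Q = [10987/58 -10929/58; -10929/58 11219/58]
step 1: y = z − H·x̄ = [2]
step 1: S = H·P̄·Hᵀ + R = [58]
step 1: K = P̄·Hᵀ·S⁻¹ = [-3/58; -15/58]
step 1: x' = x̄ + K·y = [75/58, -111/58]
step 1: P' = (I − K·H)·P̄ = [5489/29 -5487/29; -5487/29 5497/29]
step 2: x̄ = F·x = [-297/58, 297/58]
step 2: P̄ = F·P·Fᵀ + Q = [49454/29 -49425/29; -49425/29 49570/29]
step 2: y = z − H·x̄ = [-1]
step 2: S = H·P̄·Hᵀ + R = [58]
step 2: K = P̄·Hᵀ·S⁻¹ = [-3/58; -15/58]
step 2: x' = x̄ + K·y = [-147/29, 156/29]
step 2: P' = (I − K·H)·P̄ = [98899/58 -98895/58; -98895/58 98915/58]

step 0: x' = [9/58, 45/58], P' = [1209/58 -1205/58; -1205/58 1225/58]
step 1: x' = [75/58, -111/58], P' = [5489/29 -5487/29; -5487/29 5497/29]
step 2: x' = [-147/29, 156/29], P' = [98899/58 -98895/58; -98895/58 98915/58]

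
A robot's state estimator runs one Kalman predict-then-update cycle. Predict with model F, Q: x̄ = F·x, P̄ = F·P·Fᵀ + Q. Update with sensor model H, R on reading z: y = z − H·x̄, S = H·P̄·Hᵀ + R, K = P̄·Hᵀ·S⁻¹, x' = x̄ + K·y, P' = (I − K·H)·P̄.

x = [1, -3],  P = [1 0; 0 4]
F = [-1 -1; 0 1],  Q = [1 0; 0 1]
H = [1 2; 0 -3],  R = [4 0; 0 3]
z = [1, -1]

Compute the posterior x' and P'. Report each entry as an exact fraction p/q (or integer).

x' = [-2/29, 11/58]
P' = [62/29 -11/29; -11/29 17/58]

x̄ = F·x = [2, -3]
P̄ = F·P·Fᵀ + Q = [6 -4; -4 5]
y = z − H·x̄ = [5, -10]
S = H·P̄·Hᵀ + R = [14 -18; -18 48]
K = P̄·Hᵀ·S⁻¹ = [10/29 11/29; 3/58 -17/58]
x' = x̄ + K·y = [-2/29, 11/58]
P' = (I − K·H)·P̄ = [62/29 -11/29; -11/29 17/58]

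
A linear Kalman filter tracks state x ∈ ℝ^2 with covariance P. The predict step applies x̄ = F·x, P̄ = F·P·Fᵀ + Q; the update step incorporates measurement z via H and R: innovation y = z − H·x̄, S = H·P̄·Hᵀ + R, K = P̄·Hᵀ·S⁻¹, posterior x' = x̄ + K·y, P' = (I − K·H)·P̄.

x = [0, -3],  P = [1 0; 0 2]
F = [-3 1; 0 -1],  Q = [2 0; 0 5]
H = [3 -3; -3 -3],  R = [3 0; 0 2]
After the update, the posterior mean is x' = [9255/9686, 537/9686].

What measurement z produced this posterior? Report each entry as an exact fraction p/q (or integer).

x̄ = F·x = [-3, 3]
P̄ = F·P·Fᵀ + Q = [13 -2; -2 7]
S = H·P̄·Hᵀ + R = [219 -54; -54 146]
K = P̄·Hᵀ·S⁻¹ = [798/4843 -1599/9686; -792/4843 -1581/9686]
x' − x̄ = [38313/9686, -28521/9686] = K·y
y = (KᵀK)⁻¹·Kᵀ·(x' − x̄) = [21, -3]
z = y + H·x̄ = [21, -3] + [-18, 0] = [3, -3]

z = [3, -3]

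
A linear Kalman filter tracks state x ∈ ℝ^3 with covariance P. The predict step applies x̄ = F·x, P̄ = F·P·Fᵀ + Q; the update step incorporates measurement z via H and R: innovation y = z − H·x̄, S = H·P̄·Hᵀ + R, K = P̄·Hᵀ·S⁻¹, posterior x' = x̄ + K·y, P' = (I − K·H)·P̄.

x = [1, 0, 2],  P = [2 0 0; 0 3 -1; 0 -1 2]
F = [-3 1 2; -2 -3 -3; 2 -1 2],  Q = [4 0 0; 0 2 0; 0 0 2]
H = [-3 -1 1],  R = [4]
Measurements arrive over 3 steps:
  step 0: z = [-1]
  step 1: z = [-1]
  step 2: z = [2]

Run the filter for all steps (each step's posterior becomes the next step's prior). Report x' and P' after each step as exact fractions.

step 0: x' = [1513/385, -508/77, 1662/385], P' = [2329/385 -846/77 2381/385; -846/77 2444/77 -130/77; 2381/385 -130/77 6709/385]
step 1: x' = [439523/119061, -104048/13229, 284008/119061], P' = [8238944/119061 -2060411/13229 6055363/119061; -2060411/13229 4776387/13229 -1398182/13229; 6055363/119061 -1398182/13229 5763821/119061]
step 2: x' = [-128791398/218237623, -287780053/872950492, -75119643/872950492], P' = [13592340187/218237623 -30052570571/218237623 10494147282/218237623; -30052570571/218237623 137600725023/436475246 -42396328553/436475246; 10494147282/218237623 -42396328553/436475246 21250533481/436475246]

step 0: x̄ = F·x = [1, -8, 6]
step 0: P̄ = F·P·Fᵀ + Q = [29 0 -7; 0 37 -8; -7 -8 25]
step 0: y = z − H·x̄ = [-12]
step 0: S = H·P̄·Hᵀ + R = [385]
step 0: K = P̄·Hᵀ·S⁻¹ = [-94/385; -9/77; 54/385]
step 0: x' = x̄ + K·y = [1513/385, -508/77, 1662/385]
step 0: P' = (I − K·H)·P̄ = [2329/385 -846/77 2381/385; -846/77 2444/77 -130/77; 2381/385 -130/77 6709/385]
step 1: x̄ = F·x = [-751/77, -56/55, 254/11]
step 1: P̄ = F·P·Fᵀ + Q = [11153/77 -2137/11 -722/11; -2137/11 20937/55 -510/11; -722/11 -510/11 2506/11]
step 1: y = z − H·x̄ = [-20932/385]
step 1: S = H·P̄·Hᵀ + R = [476244/385]
step 1: K = P̄·Hᵀ·S⁻¹ = [-58885/238122; 1666/13229; 90685/238122]
step 1: x' = x̄ + K·y = [439523/119061, -104048/13229, 284008/119061]
step 1: P' = (I − K·H)·P̄ = [8238944/119061 -2060411/13229 6055363/119061; -2060411/13229 4776387/13229 -1398182/13229; 6055363/119061 -1398182/13229 5763821/119061]
step 2: x̄ = F·x = [-1686985/119061, 1078226/119061, 794498/39687]
step 2: P̄ = F·P·Fᵀ + Q = [128932793/119061 -100388047/119061 -58065028/39687; -100388047/119061 95590118/119061 37598609/39687; -58065028/39687 37598609/39687 30243213/13229]
step 2: y = z − H·x̄ = [-6128101/119061]
step 2: S = H·P̄·Hᵀ + R = [1745900984/119061]
step 2: K = P̄·Hᵀ·S⁻¹ = [-57575677/218237623; 159184925/872950492; 340989171/872950492]
step 2: x' = x̄ + K·y = [-128791398/218237623, -287780053/872950492, -75119643/872950492]
step 2: P' = (I − K·H)·P̄ = [13592340187/218237623 -30052570571/218237623 10494147282/218237623; -30052570571/218237623 137600725023/436475246 -42396328553/436475246; 10494147282/218237623 -42396328553/436475246 21250533481/436475246]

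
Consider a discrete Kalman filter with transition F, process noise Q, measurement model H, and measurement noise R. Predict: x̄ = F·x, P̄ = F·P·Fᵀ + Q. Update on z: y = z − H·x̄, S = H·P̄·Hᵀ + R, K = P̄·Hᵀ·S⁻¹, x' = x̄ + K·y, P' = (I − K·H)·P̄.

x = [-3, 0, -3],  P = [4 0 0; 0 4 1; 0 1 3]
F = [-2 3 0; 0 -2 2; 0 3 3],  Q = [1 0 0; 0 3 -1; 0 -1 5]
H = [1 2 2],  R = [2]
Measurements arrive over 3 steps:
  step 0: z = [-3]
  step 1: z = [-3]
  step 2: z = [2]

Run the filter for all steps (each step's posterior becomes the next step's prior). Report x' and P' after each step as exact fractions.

step 0: x' = [1835/181, -988/181, -208/181], P' = [17330/543 -11272/543 2714/543; -11272/543 12293/543 -6643/543; 2714/543 -6643/543 5489/543]
step 1: x' = [-2123562/196393, 1678878/196393, -926907/196393], P' = [84025964/196393 -61244680/196393 19322218/196393; -61244680/196393 45535827/196393 -14913733/196393; 19322218/196393 -14913733/196393 5305535/196393]
step 2: x' = [14109281714/485493611, -307810090/16741159, 2358835193/485493611], P' = [203522922508/485493611 -5024284216/16741159 44525479102/485493611; -5024284216/16741159 3672018333/16741159 -1168869195/16741159; 44525479102/485493611 -1168869195/16741159 11846562797/485493611]

step 0: x̄ = F·x = [6, -6, -9]
step 0: P̄ = F·P·Fᵀ + Q = [53 -18 45; -18 23 -7; 45 -7 86]
step 0: y = z − H·x̄ = [21]
step 0: S = H·P̄·Hᵀ + R = [543]
step 0: K = P̄·Hᵀ·S⁻¹ = [107/543; 14/543; 203/543]
step 0: x' = x̄ + K·y = [1835/181, -988/181, -208/181]
step 0: P' = (I − K·H)·P̄ = [17330/543 -11272/543 2714/543; -11272/543 12293/543 -6643/543; 2714/543 -6643/543 5489/543]
step 1: x̄ = F·x = [-6634/181, 1560/181, -3588/181]
step 1: P̄ = F·P·Fᵀ + Q = [315764/543 -56520/181 34066/181; -56520/181 41967/181 -13789/181; 34066/181 -13789/181 14393/181]
step 1: y = z − H·x̄ = [10147/181]
step 1: S = H·P̄·Hᵀ + R = [392786/543]
step 1: K = P̄·Hᵀ·S⁻¹ = [90520/196393; -246/196393; 52911/196393]
step 1: x' = x̄ + K·y = [-2123562/196393, 1678878/196393, -926907/196393]
step 1: P' = (I − K·H)·P̄ = [84025964/196393 -61244680/196393 19322218/196393; -61244680/196393 45535827/196393 -14913733/196393; 19322218/196393 -14913733/196393 5305535/196393]
step 2: x̄ = F·x = [9283758/196393, -5211570/196393, 2255913/196393]
step 2: P̄ = F·P·Fᵀ + Q = [1481058852/196393 -684964952/196393 527133618/196393; -684964952/196393 323264491/196393 -241578145/196393; 527133618/196393 -241578145/196393 190107029/196393]
step 2: y = z − H·x̄ = [-2979658/196393]
step 2: S = H·P̄·Hᵀ + R = [970987222/196393]
step 2: K = P̄·Hᵀ·S⁻¹ = [582698092/485493611; -8992970/16741159; 212095693/485493611]
step 2: x' = x̄ + K·y = [14109281714/485493611, -307810090/16741159, 2358835193/485493611]
step 2: P' = (I − K·H)·P̄ = [203522922508/485493611 -5024284216/16741159 44525479102/485493611; -5024284216/16741159 3672018333/16741159 -1168869195/16741159; 44525479102/485493611 -1168869195/16741159 11846562797/485493611]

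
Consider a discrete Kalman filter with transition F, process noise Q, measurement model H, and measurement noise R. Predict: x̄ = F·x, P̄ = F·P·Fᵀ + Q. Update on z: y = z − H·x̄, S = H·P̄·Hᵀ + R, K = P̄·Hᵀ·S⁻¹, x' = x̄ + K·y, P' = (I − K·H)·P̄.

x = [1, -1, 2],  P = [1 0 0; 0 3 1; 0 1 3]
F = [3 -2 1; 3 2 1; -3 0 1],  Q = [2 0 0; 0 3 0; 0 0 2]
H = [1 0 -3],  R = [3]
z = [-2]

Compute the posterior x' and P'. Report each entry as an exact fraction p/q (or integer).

x̄ = F·x = [7, 3, -1]
P̄ = F·P·Fᵀ + Q = [22 0 -8; 0 31 -4; -8 -4 14]
y = z − H·x̄ = [-12]
S = H·P̄·Hᵀ + R = [199]
K = P̄·Hᵀ·S⁻¹ = [46/199; 12/199; -50/199]
x' = x̄ + K·y = [841/199, 453/199, 401/199]
P' = (I − K·H)·P̄ = [2262/199 -552/199 708/199; -552/199 6025/199 -196/199; 708/199 -196/199 286/199]

x' = [841/199, 453/199, 401/199]
P' = [2262/199 -552/199 708/199; -552/199 6025/199 -196/199; 708/199 -196/199 286/199]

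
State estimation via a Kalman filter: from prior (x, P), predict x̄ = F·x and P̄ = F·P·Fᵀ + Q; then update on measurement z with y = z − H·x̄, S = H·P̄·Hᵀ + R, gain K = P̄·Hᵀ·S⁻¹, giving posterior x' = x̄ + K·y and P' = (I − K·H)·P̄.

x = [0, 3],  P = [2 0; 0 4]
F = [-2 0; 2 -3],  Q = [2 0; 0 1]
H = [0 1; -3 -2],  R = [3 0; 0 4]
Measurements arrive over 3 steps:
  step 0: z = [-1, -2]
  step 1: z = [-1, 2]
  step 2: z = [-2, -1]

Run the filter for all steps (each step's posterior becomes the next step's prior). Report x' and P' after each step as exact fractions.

step 0: x̄ = F·x = [0, -9]
step 0: P̄ = F·P·Fᵀ + Q = [10 -8; -8 45]
step 0: y = z − H·x̄ = [8, -20]
step 0: S = H·P̄·Hᵀ + R = [48 -66; -66 178]
step 0: K = P̄·Hᵀ·S⁻¹ = [-587/1047 -100/349; 609/698 -33/698]
step 0: x' = x̄ + K·y = [1304/1047, -375/349]
step 0: P' = (I − K·H)·P̄ = [1574/1047 -587/349; -587/349 1827/698]
step 1: x̄ = F·x = [-2608/1047, 5983/1047]
step 1: P̄ = F·P·Fᵀ + Q = [8390/1047 -16862/1047; -16862/1047 106279/2094]
step 1: y = z − H·x̄ = [-7030/1047, 6236/1047]
step 1: S = H·P̄·Hᵀ + R = [112561/2094 -55693/1047; -55693/1047 89912/1047]
step 1: K = P̄·Hᵀ·S⁻¹ = [-993026/1870661 -437127/1870661; 1600925/1870661 -167079/1870661]
step 1: x' = x̄ + K·y = [-595640/1870661, -1054673/1870661]
step 1: P' = (I − K·H)·P̄ = [2568888/1870661 -2979078/1870661; -2979078/1870661 4802775/1870661]
step 2: x̄ = F·x = [1191280/1870661, 1972739/1870661]
step 2: P̄ = F·P·Fᵀ + Q = [14016874/1870661 -28150020/1870661; -28150020/1870661 91120124/1870661]
step 2: y = z − H·x̄ = [-5714061/1870661, 5648657/1870661]
step 2: S = H·P̄·Hᵀ + R = [96732107/1870661 -97790188/1870661; -97790188/1870661 160314766/1870661]
step 2: K = P̄·Hᵀ·S⁻¹ = [-833772288/1588920769 -367361997/1588920769; 1348448620/1588920769 -146685282/1588920769]
step 2: x' = x̄ + K·y = [2449387319/1588920769, -2886234623/1588920769]
step 2: P' = (I − K·H)·P̄ = [2157360572/1588920769 -2501316864/1588920769; -2501316864/1588920769 4045345860/1588920769]

step 0: x' = [1304/1047, -375/349], P' = [1574/1047 -587/349; -587/349 1827/698]
step 1: x' = [-595640/1870661, -1054673/1870661], P' = [2568888/1870661 -2979078/1870661; -2979078/1870661 4802775/1870661]
step 2: x' = [2449387319/1588920769, -2886234623/1588920769], P' = [2157360572/1588920769 -2501316864/1588920769; -2501316864/1588920769 4045345860/1588920769]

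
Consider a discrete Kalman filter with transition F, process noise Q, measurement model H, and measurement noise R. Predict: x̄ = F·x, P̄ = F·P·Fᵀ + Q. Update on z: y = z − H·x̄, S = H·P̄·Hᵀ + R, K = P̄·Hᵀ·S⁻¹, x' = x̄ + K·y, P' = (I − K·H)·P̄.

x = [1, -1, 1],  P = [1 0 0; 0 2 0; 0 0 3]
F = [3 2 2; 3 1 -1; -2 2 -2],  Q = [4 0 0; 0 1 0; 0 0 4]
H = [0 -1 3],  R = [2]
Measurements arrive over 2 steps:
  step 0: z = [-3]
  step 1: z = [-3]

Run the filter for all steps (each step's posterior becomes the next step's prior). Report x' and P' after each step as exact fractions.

step 0: x̄ = F·x = [3, 1, -6]
step 0: P̄ = F·P·Fᵀ + Q = [33 7 -10; 7 15 4; -10 4 28]
step 0: y = z − H·x̄ = [16]
step 0: S = H·P̄·Hᵀ + R = [245]
step 0: K = P̄·Hᵀ·S⁻¹ = [-37/245; -3/245; 16/49]
step 0: x' = x̄ + K·y = [143/245, 197/245, -38/49]
step 0: P' = (I − K·H)·P̄ = [6716/245 1604/245 102/49; 1604/245 3666/245 244/49; 102/49 244/49 92/49]
step 1: x̄ = F·x = [443/245, 816/245, 488/245]
step 1: P̄ = F·P·Fᵀ + Q = [113056/245 82822/245 -29364/245; 82822/245 68939/245 -32548/245; -29364/245 -32548/245 25836/245]
step 1: y = z − H·x̄ = [-1383/245]
step 1: S = H·P̄·Hᵀ + R = [497241/245]
step 1: K = P̄·Hᵀ·S⁻¹ = [-170914/497241; -166583/497241; 110056/497241]
step 1: x' = x̄ + K·y = [621295/165747, 865487/165747, 123056/165747]
step 1: P' = (I − K·H)·P̄ = [110222380/497241 51882152/497241 17180108/497241; 51882152/497241 26650618/497241 8772484/497241; 17180108/497241 8772484/497241 2997532/497241]

step 0: x' = [143/245, 197/245, -38/49], P' = [6716/245 1604/245 102/49; 1604/245 3666/245 244/49; 102/49 244/49 92/49]
step 1: x' = [621295/165747, 865487/165747, 123056/165747], P' = [110222380/497241 51882152/497241 17180108/497241; 51882152/497241 26650618/497241 8772484/497241; 17180108/497241 8772484/497241 2997532/497241]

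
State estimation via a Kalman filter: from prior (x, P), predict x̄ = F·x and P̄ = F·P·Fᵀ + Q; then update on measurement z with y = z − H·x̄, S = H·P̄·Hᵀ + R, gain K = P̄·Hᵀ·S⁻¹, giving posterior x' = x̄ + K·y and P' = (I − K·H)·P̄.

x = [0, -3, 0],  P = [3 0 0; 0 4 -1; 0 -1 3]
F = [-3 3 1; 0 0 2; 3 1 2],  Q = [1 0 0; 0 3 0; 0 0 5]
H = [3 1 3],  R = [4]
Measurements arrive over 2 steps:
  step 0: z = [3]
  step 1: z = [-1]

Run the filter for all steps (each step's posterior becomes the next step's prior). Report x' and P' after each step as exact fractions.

step 0: x' = [-1359/736, 1755/736, 729/368], P' = [26671/736 -6075/736 -12233/368; -6075/736 9015/736 1565/368; -12233/368 1565/368 5887/184]
step 1: x' = [-8226913/2509342, -5360921/2509342, 4601331/1254671], P' = [14110035/1254671 8084798/1254671 -16220733/1254671; 8084798/1254671 43926301/1254671 -22528437/1254671; -16220733/1254671 -22528437/1254671 23637128/1254671]

step 0: x̄ = F·x = [-9, 0, -3]
step 0: P̄ = F·P·Fᵀ + Q = [61 0 -16; 0 15 10; -16 10 44]
step 0: y = z − H·x̄ = [39]
step 0: S = H·P̄·Hᵀ + R = [736]
step 0: K = P̄·Hᵀ·S⁻¹ = [135/736; 45/736; 47/368]
step 0: x' = x̄ + K·y = [-1359/736, 1755/736, 729/368]
step 0: P' = (I − K·H)·P̄ = [26671/736 -6075/736 -12233/368; -6075/736 9015/736 1565/368; -12233/368 1565/368 5887/184]
step 1: x̄ = F·x = [675/46, 729/184, 297/368]
step 1: P̄ = F·P·Fᵀ + Q = [19387/23 6646/23 -3345/23; 6646/23 6025/46 -5793/92; -3345/23 -5793/92 7351/184]
step 1: y = z − H·x̄ = [-18917/368]
step 1: S = H·P̄·Hᵀ + R = [1254671/184]
step 1: K = P̄·Hᵀ·S⁻¹ = [438176/1254671; 148846/1254671; -69813/1254671]
step 1: x' = x̄ + K·y = [-8226913/2509342, -5360921/2509342, 4601331/1254671]
step 1: P' = (I − K·H)·P̄ = [14110035/1254671 8084798/1254671 -16220733/1254671; 8084798/1254671 43926301/1254671 -22528437/1254671; -16220733/1254671 -22528437/1254671 23637128/1254671]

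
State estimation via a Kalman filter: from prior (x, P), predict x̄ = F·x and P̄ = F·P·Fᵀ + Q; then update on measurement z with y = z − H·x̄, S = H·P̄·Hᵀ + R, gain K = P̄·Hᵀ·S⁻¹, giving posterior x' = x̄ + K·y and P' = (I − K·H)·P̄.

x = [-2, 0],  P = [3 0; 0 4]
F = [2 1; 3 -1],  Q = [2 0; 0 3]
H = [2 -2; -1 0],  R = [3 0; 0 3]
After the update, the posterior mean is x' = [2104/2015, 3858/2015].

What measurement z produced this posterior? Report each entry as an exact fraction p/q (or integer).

z = [-2, -2]

x̄ = F·x = [-4, -6]
P̄ = F·P·Fᵀ + Q = [18 14; 14 34]
S = H·P̄·Hᵀ + R = [99 -8; -8 21]
K = P̄·Hᵀ·S⁻¹ = [24/2015 -1718/2015; -952/2015 -1706/2015]
x' − x̄ = [10164/2015, 15948/2015] = K·y
y = (KᵀK)⁻¹·Kᵀ·(x' − x̄) = [-6, -6]
z = y + H·x̄ = [-6, -6] + [4, 4] = [-2, -2]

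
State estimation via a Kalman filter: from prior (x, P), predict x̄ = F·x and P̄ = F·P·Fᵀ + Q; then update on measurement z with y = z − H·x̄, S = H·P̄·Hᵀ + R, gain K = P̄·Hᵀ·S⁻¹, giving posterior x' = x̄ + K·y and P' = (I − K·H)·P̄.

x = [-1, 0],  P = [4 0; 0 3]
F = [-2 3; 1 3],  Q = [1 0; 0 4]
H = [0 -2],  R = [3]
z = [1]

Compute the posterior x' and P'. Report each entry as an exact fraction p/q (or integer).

x̄ = F·x = [2, -1]
P̄ = F·P·Fᵀ + Q = [44 19; 19 35]
y = z − H·x̄ = [-1]
S = H·P̄·Hᵀ + R = [143]
K = P̄·Hᵀ·S⁻¹ = [-38/143; -70/143]
x' = x̄ + K·y = [324/143, -73/143]
P' = (I − K·H)·P̄ = [4848/143 57/143; 57/143 105/143]

x' = [324/143, -73/143]
P' = [4848/143 57/143; 57/143 105/143]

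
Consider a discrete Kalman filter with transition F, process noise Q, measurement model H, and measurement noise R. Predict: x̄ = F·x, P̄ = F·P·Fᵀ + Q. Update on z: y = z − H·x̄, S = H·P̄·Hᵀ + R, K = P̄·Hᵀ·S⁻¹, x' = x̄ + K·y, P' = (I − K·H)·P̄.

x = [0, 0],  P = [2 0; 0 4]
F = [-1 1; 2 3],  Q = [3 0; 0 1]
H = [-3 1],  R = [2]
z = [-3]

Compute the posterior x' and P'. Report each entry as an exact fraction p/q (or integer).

x̄ = F·x = [0, 0]
P̄ = F·P·Fᵀ + Q = [9 8; 8 45]
y = z − H·x̄ = [-3]
S = H·P̄·Hᵀ + R = [80]
K = P̄·Hᵀ·S⁻¹ = [-19/80; 21/80]
x' = x̄ + K·y = [57/80, -63/80]
P' = (I − K·H)·P̄ = [359/80 1039/80; 1039/80 3159/80]

x' = [57/80, -63/80]
P' = [359/80 1039/80; 1039/80 3159/80]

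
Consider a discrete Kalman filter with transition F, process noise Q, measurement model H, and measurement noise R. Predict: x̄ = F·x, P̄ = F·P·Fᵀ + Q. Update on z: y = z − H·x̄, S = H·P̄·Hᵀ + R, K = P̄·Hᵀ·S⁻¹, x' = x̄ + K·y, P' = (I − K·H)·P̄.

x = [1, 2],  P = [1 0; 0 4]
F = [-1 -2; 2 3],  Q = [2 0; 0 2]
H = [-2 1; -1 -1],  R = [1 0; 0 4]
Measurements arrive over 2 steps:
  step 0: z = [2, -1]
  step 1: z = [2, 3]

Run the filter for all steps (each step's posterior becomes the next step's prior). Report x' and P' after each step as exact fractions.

step 0: x̄ = F·x = [-5, 8]
step 0: P̄ = F·P·Fᵀ + Q = [19 -26; -26 42]
step 0: y = z − H·x̄ = [-16, 2]
step 0: S = H·P̄·Hᵀ + R = [223 -30; -30 13]
step 0: K = P̄·Hᵀ·S⁻¹ = [-622/1999 -359/1999; 742/1999 -748/1999]
step 0: x' = x̄ + K·y = [-761/1999, 2624/1999]
step 0: P' = (I − K·H)·P̄ = [686/1999 750/1999; 750/1999 2242/1999]
step 1: x̄ = F·x = [-4487/1999, 6350/1999]
step 1: P̄ = F·P·Fᵀ + Q = [16652/1999 -20074/1999; -20074/1999 35920/1999]
step 1: y = z − H·x̄ = [-11326/1999, 7860/1999]
step 1: S = H·P̄·Hᵀ + R = [184823/1999 -22690/1999; -22690/1999 20420/1999]
step 1: K = P̄·Hᵀ·S⁻¹ = [-25321/81522 -144743/815220; 9953/27174 -100277/271740]
step 1: x' = x̄ + K·y = [-48217/40761, -4750/13587]
step 1: P' = (I − K·H)·P̄ = [138697/407610 50263/135870; 50263/135870 50097/45290]

step 0: x' = [-761/1999, 2624/1999], P' = [686/1999 750/1999; 750/1999 2242/1999]
step 1: x' = [-48217/40761, -4750/13587], P' = [138697/407610 50263/135870; 50263/135870 50097/45290]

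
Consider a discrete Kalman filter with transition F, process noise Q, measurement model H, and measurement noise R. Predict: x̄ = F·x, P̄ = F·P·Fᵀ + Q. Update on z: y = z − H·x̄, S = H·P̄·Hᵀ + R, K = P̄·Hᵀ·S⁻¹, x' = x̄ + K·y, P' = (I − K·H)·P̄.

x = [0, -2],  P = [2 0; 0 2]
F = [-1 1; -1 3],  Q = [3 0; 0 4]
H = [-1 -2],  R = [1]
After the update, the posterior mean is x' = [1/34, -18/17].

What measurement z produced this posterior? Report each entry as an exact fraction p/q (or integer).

x̄ = F·x = [-2, -6]
P̄ = F·P·Fᵀ + Q = [7 8; 8 24]
S = H·P̄·Hᵀ + R = [136]
K = P̄·Hᵀ·S⁻¹ = [-23/136; -7/17]
x' − x̄ = [69/34, 84/17] = K·y
y = (KᵀK)⁻¹·Kᵀ·(x' − x̄) = [-12]
z = y + H·x̄ = [-12] + [14] = [2]

z = [2]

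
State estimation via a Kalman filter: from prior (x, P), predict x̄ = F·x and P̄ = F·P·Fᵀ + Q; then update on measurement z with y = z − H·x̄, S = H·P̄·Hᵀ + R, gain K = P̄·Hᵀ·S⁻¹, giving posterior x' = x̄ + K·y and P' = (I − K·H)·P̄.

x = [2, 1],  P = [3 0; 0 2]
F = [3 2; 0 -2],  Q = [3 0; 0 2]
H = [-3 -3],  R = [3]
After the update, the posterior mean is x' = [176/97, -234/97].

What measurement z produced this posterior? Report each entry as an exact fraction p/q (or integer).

x̄ = F·x = [8, -2]
P̄ = F·P·Fᵀ + Q = [38 -8; -8 10]
S = H·P̄·Hᵀ + R = [291]
K = P̄·Hᵀ·S⁻¹ = [-30/97; -2/97]
x' − x̄ = [-600/97, -40/97] = K·y
y = (KᵀK)⁻¹·Kᵀ·(x' − x̄) = [20]
z = y + H·x̄ = [20] + [-18] = [2]

z = [2]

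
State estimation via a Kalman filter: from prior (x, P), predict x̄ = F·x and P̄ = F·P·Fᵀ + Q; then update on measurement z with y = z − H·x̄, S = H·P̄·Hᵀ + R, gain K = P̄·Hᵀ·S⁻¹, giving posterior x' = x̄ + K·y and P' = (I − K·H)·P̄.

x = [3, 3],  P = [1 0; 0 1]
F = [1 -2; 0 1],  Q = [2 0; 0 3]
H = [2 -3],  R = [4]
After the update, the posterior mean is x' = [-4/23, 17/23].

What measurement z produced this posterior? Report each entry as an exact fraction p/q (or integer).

z = [-2]

x̄ = F·x = [-3, 3]
P̄ = F·P·Fᵀ + Q = [7 -2; -2 4]
S = H·P̄·Hᵀ + R = [92]
K = P̄·Hᵀ·S⁻¹ = [5/23; -4/23]
x' − x̄ = [65/23, -52/23] = K·y
y = (KᵀK)⁻¹·Kᵀ·(x' − x̄) = [13]
z = y + H·x̄ = [13] + [-15] = [-2]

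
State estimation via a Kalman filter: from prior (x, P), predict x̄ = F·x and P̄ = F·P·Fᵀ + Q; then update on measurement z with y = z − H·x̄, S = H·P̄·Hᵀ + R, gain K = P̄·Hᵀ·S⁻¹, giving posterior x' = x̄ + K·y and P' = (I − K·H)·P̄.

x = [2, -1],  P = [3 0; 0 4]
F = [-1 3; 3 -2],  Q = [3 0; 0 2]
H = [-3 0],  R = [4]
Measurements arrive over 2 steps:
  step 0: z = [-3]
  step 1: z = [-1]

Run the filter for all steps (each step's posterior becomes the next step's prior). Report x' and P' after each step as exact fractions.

step 0: x̄ = F·x = [-5, 8]
step 0: P̄ = F·P·Fᵀ + Q = [42 -33; -33 45]
step 0: y = z − H·x̄ = [-18]
step 0: S = H·P̄·Hᵀ + R = [382]
step 0: K = P̄·Hᵀ·S⁻¹ = [-63/191; 99/382]
step 0: x' = x̄ + K·y = [179/191, 637/191]
step 0: P' = (I − K·H)·P̄ = [84/191 -66/191; -66/191 7389/382]
step 1: x̄ = F·x = [1732/191, -737/191]
step 1: P̄ = F·P·Fᵀ + Q = [68607/382 -23145/191; -23145/191 16708/191]
step 1: y = z − H·x̄ = [5005/191]
step 1: S = H·P̄·Hᵀ + R = [618991/382]
step 1: K = P̄·Hᵀ·S⁻¹ = [-205821/618991; 138870/618991]
step 1: x' = x̄ + K·y = [219677/618991, 1250513/618991]
step 1: P' = (I − K·H)·P̄ = [274428/618991 -185160/618991; -185160/618991 3663158/618991]

step 0: x' = [179/191, 637/191], P' = [84/191 -66/191; -66/191 7389/382]
step 1: x' = [219677/618991, 1250513/618991], P' = [274428/618991 -185160/618991; -185160/618991 3663158/618991]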